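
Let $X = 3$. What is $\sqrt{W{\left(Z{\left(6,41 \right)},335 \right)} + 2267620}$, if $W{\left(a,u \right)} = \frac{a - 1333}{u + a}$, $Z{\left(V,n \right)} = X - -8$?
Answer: $\frac{\sqrt{67867484627}}{173} \approx 1505.9$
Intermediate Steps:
$Z{\left(V,n \right)} = 11$ ($Z{\left(V,n \right)} = 3 - -8 = 3 + 8 = 11$)
$W{\left(a,u \right)} = \frac{-1333 + a}{a + u}$
$\sqrt{W{\left(Z{\left(6,41 \right)},335 \right)} + 2267620} = \sqrt{\frac{-1333 + 11}{11 + 335} + 2267620} = \sqrt{\frac{1}{346} \left(-1322\right) + 2267620} = \sqrt{- \frac{661}{173} + 2267620} = \sqrt{\frac{392297599}{173}} = \frac{\sqrt{67867484627}}{173}$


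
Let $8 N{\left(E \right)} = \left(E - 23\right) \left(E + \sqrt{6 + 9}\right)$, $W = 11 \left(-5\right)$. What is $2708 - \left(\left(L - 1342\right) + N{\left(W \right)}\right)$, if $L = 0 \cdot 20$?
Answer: $\frac{14055}{4} + \frac{39 \sqrt{15}}{4} \approx 3551.5$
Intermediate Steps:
$W = -55$
$L = 0$
$N{\left(E \right)} = \frac{\left(-23 + E\right) \left(E + \sqrt{15}\right)}{8}$ ($N{\left(E \right)} = \frac{\left(E - 23\right) \left(E + \sqrt{6 + 9}\right)}{8} = \frac{\left(-23 + E\right) \left(E + \sqrt{15}\right)}{8}$)
$2708 - \left(\left(L - 1342\right) + N{\left(W \right)}\right) = 2708 - \left(\left(0 - 1342\right) + \left(\left(- \frac{23}{8}\right) \left(-55\right) - \frac{23 \sqrt{15}}{8} + \frac{\left(-55\right)^{2}}{8} + \frac{1}{8} \left(-55\right) \sqrt{15}\right)\right) = 2708 - \left(-1342 + \left(\frac{1265}{8} - \frac{23 \sqrt{15}}{8} + \frac{1}{8} \cdot 3025 - \frac{55 \sqrt{15}}{8}\right)\right) = 2708 - \left(-1342 + \left(\frac{1265}{8} - \frac{23 \sqrt{15}}{8} + \frac{3025}{8} - \frac{55 \sqrt{15}}{8}\right)\right) = 2708 - \left(-1342 + \left(\frac{2145}{4} - \frac{39 \sqrt{15}}{4}\right)\right) = 2708 - \left(- \frac{3223}{4} - \frac{39 \sqrt{15}}{4}\right) = 2708 + \left(\frac{3223}{4} + \frac{39 \sqrt{15}}{4}\right) = \frac{14055}{4} + \frac{39 \sqrt{15}}{4}$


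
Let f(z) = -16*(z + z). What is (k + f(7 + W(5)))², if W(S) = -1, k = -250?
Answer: 195364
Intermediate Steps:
f(z) = -32*z
(k + f(7 + W(5)))² = (-250 - 32*(7 - 1))² = (-250 - 32*6)² = (-250 - 192)² = (-442)² = 195364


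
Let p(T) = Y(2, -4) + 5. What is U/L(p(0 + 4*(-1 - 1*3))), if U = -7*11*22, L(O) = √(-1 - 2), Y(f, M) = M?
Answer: 1694*I*√3/3 ≈ 978.03*I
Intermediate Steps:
p(T) = 1 (p(T) = -4 + 5 = 1)
L(O) = I*√3 (L(O) = √(-3) = I*√3)
U = -1694 (U = -77*22 = -1694)
U/L(p(0 + 4*(-1 - 1*3))) = -1694*(-I*√3/3) = -(-1694)*I*√3/3 = 1694*I*√3/3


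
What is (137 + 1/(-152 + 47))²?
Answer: 206899456/11025 ≈ 18766.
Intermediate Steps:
(137 + 1/(-152 + 47))² = (137 + 1/(-105))² = (137 - 1/105)² = (14384/105)² = 206899456/11025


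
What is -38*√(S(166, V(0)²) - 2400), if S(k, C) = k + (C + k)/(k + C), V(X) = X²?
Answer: -38*I*√2233 ≈ -1795.7*I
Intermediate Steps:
S(k, C) = 1 + k (S(k, C) = k + (C + k)/(C + k) = k + 1 = 1 + k)
-38*√(S(166, V(0)²) - 2400) = -38*√((1 + 166) - 2400) = -38*√(167 - 2400) = -38*I*√2233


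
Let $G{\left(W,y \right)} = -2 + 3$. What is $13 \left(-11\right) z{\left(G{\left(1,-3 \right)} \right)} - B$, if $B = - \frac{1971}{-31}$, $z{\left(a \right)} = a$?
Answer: $- \frac{6404}{31} \approx -206.58$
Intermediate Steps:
$G{\left(W,y \right)} = 1$
$B = \frac{1971}{31}$ ($B = \left(-1971\right) \left(- \frac{1}{31}\right) = \frac{1971}{31} \approx 63.581$)
$13 \left(-11\right) z{\left(G{\left(1,-3 \right)} \right)} - B = 13 \left(-11\right) 1 - \frac{1971}{31} = \left(-143\right) 1 - \frac{1971}{31} = -143 - \frac{1971}{31} = - \frac{6404}{31}$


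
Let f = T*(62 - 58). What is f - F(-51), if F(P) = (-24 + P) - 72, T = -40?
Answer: -13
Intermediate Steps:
F(P) = -96 + P
f = -160 (f = -40*(62 - 58) = -40*4 = -160)
f - F(-51) = -160 - (-96 - 51) = -160 - 1*(-147) = -160 + 147 = -13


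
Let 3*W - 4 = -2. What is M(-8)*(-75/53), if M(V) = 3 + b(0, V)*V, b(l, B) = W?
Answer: 175/53 ≈ 3.3019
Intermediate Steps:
W = ⅔ (W = 4/3 + (⅓)*(-2) = 4/3 - ⅔ = ⅔ ≈ 0.66667)
b(l, B) = ⅔
M(V) = 3 + 2*V/3
M(-8)*(-75/53) = (3 + (⅔)*(-8))*(-75/53) = (3 - 16/3)*(-75*1/53) = -7/3*(-75/53) = 175/53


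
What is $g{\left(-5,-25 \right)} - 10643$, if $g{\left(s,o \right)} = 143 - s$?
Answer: $-10495$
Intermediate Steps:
$g{\left(-5,-25 \right)} - 10643 = \left(143 - -5\right) - 10643 = \left(143 + 5\right) - 10643 = 148 - 10643 = -10495$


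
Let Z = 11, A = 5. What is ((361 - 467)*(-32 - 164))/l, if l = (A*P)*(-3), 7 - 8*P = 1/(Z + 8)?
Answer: -789488/495 ≈ -1594.9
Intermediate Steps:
P = 33/38 (P = 7/8 - 1/(8*(11 + 8)) = 7/8 - 1/8/19 = 7/8 - 1/8*1/19 = 7/8 - 1/152 = 33/38 ≈ 0.86842)
l = -495/38 (l = (5*(33/38))*(-3) = (165/38)*(-3) = -495/38 ≈ -13.026)
((361 - 467)*(-32 - 164))/l = ((361 - 467)*(-32 - 164))/(-495/38) = -106*(-196)*(-38/495) = 20776*(-38/495) = -789488/495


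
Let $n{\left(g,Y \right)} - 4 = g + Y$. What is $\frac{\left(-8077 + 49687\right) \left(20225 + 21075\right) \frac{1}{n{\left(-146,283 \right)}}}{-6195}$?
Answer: $- \frac{277400}{141} \approx -1967.4$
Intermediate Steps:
$n{\left(g,Y \right)} = 4 + Y + g$ ($n{\left(g,Y \right)} = 4 + \left(g + Y\right) = 4 + \left(Y + g\right) = 4 + Y + g$)
$\frac{\left(-8077 + 49687\right) \left(20225 + 21075\right) \frac{1}{n{\left(-146,283 \right)}}}{-6195} = \frac{\left(-8077 + 49687\right) \left(20225 + 21075\right) \frac{1}{4 + 283 - 146}}{-6195} = \frac{41610 \cdot 41300}{141} \left(- \frac{1}{6195}\right) = 1718493000 \cdot \frac{1}{141} \left(- \frac{1}{6195}\right) = \frac{572831000}{47} \left(- \frac{1}{6195}\right) = - \frac{277400}{141}$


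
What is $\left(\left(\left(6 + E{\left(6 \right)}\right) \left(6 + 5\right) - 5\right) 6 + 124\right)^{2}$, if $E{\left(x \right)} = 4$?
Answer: $568516$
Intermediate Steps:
$\left(\left(\left(6 + E{\left(6 \right)}\right) \left(6 + 5\right) - 5\right) 6 + 124\right)^{2} = \left(\left(\left(6 + 4\right) \left(6 + 5\right) - 5\right) 6 + 124\right)^{2} = \left(\left(10 \cdot 11 - 5\right) 6 + 124\right)^{2} = \left(\left(110 - 5\right) 6 + 124\right)^{2} = \left(105 \cdot 6 + 124\right)^{2} = \left(630 + 124\right)^{2} = 754^{2} = 568516$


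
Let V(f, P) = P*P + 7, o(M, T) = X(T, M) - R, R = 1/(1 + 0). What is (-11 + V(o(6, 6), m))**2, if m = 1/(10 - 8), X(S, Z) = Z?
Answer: 225/16 ≈ 14.063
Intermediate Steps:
R = 1 (R = 1/1 = 1)
o(M, T) = -1 + M (o(M, T) = M - 1*1 = M - 1 = -1 + M)
m = 1/2 ≈ 0.50000
V(f, P) = 7 + P**2 (V(f, P) = P**2 + 7 = 7 + P**2)
(-11 + V(o(6, 6), m))**2 = (-11 + (7 + (1/2)**2))**2 = (-11 + (7 + 1/4))**2 = (-11 + 29/4)**2 = (-15/4)**2 = 225/16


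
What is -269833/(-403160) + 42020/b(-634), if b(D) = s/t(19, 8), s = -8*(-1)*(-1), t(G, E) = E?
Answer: -16940513367/403160 ≈ -42019.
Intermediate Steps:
s = -8 (s = 8*(-1) = -8)
b(D) = -1 (b(D) = -8/8 = -8*⅛ = -1)
-269833/(-403160) + 42020/b(-634) = -269833/(-403160) + 42020/(-1) = -269833*(-1/403160) + 42020*(-1) = 269833/403160 - 42020 = -16940513367/403160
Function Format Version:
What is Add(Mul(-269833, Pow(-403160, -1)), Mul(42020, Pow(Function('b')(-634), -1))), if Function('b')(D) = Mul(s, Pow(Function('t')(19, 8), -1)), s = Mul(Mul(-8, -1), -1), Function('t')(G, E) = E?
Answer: Rational(-16940513367, 403160) ≈ -42019.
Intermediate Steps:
s = -8 (s = Mul(8, -1) = -8)
Function('b')(D) = -1 (Function('b')(D) = Mul(-8, Pow(8, -1)) = Mul(-8, Rational(1, 8)) = -1)
Add(Mul(-269833, Pow(-403160, -1)), Mul(42020, Pow(Function('b')(-634), -1))) = Add(Mul(-269833, Pow(-403160, -1)), Mul(42020, Pow(-1, -1))) = Add(Mul(-269833, Rational(-1, 403160)), Mul(42020, -1)) = Add(Rational(269833, 403160), -42020) = Rational(-16940513367, 403160)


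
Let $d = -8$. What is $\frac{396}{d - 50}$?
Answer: $- \frac{198}{29} \approx -6.8276$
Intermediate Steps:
$\frac{396}{d - 50} = \frac{396}{-8 - 50} = \frac{396}{-58} = 396 \left(- \frac{1}{58}\right) = - \frac{198}{29}$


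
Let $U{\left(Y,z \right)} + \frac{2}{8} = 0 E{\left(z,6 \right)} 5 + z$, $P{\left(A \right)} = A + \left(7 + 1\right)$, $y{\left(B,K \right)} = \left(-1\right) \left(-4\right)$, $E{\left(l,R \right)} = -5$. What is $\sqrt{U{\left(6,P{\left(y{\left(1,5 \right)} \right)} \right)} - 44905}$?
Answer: $\frac{i \sqrt{179573}}{2} \approx 211.88 i$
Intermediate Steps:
$y{\left(B,K \right)} = 4$
$P{\left(A \right)} = 8 + A$ ($P{\left(A \right)} = A + 8 = 8 + A$)
$U{\left(Y,z \right)} = - \frac{1}{4} + z$ ($U{\left(Y,z \right)} = - \frac{1}{4} + \left(0 \left(\left(-5\right) 5\right) + z\right) = - \frac{1}{4} + \left(0 \left(-25\right) + z\right) = - \frac{1}{4} + \left(0 + z\right) = - \frac{1}{4} + z$)
$\sqrt{U{\left(6,P{\left(y{\left(1,5 \right)} \right)} \right)} - 44905} = \sqrt{\left(- \frac{1}{4} + \left(8 + 4\right)\right) - 44905} = \sqrt{\left(- \frac{1}{4} + 12\right) - 44905} = \sqrt{\frac{47}{4} - 44905} = \sqrt{- \frac{179573}{4}} = \frac{i \sqrt{179573}}{2}$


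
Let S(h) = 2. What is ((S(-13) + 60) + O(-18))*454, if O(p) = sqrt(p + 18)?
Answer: 28148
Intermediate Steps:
O(p) = sqrt(18 + p)
((S(-13) + 60) + O(-18))*454 = ((2 + 60) + sqrt(18 - 18))*454 = (62 + sqrt(0))*454 = (62 + 0)*454 = 62*454 = 28148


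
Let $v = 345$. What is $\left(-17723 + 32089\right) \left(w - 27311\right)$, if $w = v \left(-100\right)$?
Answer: $-887976826$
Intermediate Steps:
$w = -34500$ ($w = 345 \left(-100\right) = -34500$)
$\left(-17723 + 32089\right) \left(w - 27311\right) = \left(-17723 + 32089\right) \left(-34500 - 27311\right) = 14366 \left(-61811\right) = -887976826$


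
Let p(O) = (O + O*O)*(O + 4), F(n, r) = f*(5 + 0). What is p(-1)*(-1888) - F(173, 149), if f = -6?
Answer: 30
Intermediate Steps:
F(n, r) = -30 (F(n, r) = -6*(5 + 0) = -6*5 = -30)
p(O) = (4 + O)*(O + O²) (p(O) = (O + O²)*(4 + O) = (4 + O)*(O + O²))
p(-1)*(-1888) - F(173, 149) = -(4 + (-1)² + 5*(-1))*(-1888) - 1*(-30) = -(4 + 1 - 5)*(-1888) + 30 = -1*0*(-1888) + 30 = 0*(-1888) + 30 = 0 + 30 = 30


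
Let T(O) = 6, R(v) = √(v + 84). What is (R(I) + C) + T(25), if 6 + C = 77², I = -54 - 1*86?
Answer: 5929 + 2*I*√14 ≈ 5929.0 + 7.4833*I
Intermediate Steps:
I = -140 (I = -54 - 86 = -140)
R(v) = √(84 + v)
C = 5923 (C = -6 + 77² = -6 + 5929 = 5923)
(R(I) + C) + T(25) = (√(84 - 140) + 5923) + 6 = (√(-56) + 5923) + 6 = (2*I*√14 + 5923) + 6 = (5923 + 2*I*√14) + 6 = 5929 + 2*I*√14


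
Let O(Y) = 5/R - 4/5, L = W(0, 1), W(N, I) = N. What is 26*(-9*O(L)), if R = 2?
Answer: -1989/5 ≈ -397.80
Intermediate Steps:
L = 0
O(Y) = 17/10 (O(Y) = 5/2 - 4/5 = 5*(½) - 4*⅕ = 5/2 - ⅘ = 17/10)
26*(-9*O(L)) = 26*(-9*17/10) = 26*(-153/10) = -1989/5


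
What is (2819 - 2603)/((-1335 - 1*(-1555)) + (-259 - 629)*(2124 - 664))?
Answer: -54/324065 ≈ -0.00016663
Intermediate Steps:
(2819 - 2603)/((-1335 - 1*(-1555)) + (-259 - 629)*(2124 - 664)) = 216/((-1335 + 1555) - 888*1460) = 216/(220 - 1296480) = 216/(-1296260) = 216*(-1/1296260) = -54/324065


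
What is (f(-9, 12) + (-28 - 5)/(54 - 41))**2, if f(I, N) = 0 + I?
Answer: 22500/169 ≈ 133.14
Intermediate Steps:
f(I, N) = I
(f(-9, 12) + (-28 - 5)/(54 - 41))**2 = (-9 + (-28 - 5)/(54 - 41))**2 = (-9 - 33/13)**2 = (-150/13)**2 = 22500/169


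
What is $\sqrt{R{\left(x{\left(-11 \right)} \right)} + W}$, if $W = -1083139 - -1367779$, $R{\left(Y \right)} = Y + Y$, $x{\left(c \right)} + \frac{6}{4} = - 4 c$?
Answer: $5 \sqrt{11389} \approx 533.6$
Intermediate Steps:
$x{\left(c \right)} = - \frac{3}{2} - 4 c$
$R{\left(Y \right)} = 2 Y$
$W = 284640$ ($W = -1083139 + 1367779 = 284640$)
$\sqrt{R{\left(x{\left(-11 \right)} \right)} + W} = \sqrt{2 \left(- \frac{3}{2} - -44\right) + 284640} = \sqrt{2 \left(- \frac{3}{2} + 44\right) + 284640} = \sqrt{2 \cdot \frac{85}{2} + 284640} = \sqrt{85 + 284640} = \sqrt{284725} = 5 \sqrt{11389}$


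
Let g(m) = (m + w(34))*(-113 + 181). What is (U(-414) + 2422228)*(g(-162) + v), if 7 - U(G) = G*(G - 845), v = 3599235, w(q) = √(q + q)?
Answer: 6821236612971 + 258537224*√17 ≈ 6.8223e+12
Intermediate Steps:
w(q) = √2*√q (w(q) = √(2*q) = √2*√q)
g(m) = 68*m + 136*√17 (g(m) = (m + √2*√34)*(-113 + 181) = (m + 2*√17)*68 = 68*m + 136*√17)
U(G) = 7 - G*(-845 + G) (U(G) = 7 - G*(G - 845) = 7 - G*(-845 + G))
(U(-414) + 2422228)*(g(-162) + v) = ((7 - 1*(-414)² + 845*(-414)) + 2422228)*((68*(-162) + 136*√17) + 3599235) = ((7 - 1*171396 - 349830) + 2422228)*((-11016 + 136*√17) + 3599235) = ((7 - 171396 - 349830) + 2422228)*(3588219 + 136*√17) = (-521219 + 2422228)*(3588219 + 136*√17) = 1901009*(3588219 + 136*√17) = 6821236612971 + 258537224*√17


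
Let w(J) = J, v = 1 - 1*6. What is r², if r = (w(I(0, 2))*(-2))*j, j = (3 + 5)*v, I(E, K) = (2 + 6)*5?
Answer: 10240000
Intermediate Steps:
v = -5 (v = 1 - 6 = -5)
I(E, K) = 40 (I(E, K) = 8*5 = 40)
j = -40 (j = (3 + 5)*(-5) = 8*(-5) = -40)
r = 3200 (r = (40*(-2))*(-40) = -80*(-40) = 3200)
r² = 3200² = 10240000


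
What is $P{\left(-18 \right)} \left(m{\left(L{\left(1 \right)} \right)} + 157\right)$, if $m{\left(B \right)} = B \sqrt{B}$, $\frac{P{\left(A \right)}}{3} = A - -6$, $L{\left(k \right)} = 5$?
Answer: $-5652 - 180 \sqrt{5} \approx -6054.5$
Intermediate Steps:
$P{\left(A \right)} = 18 + 3 A$ ($P{\left(A \right)} = 3 \left(A - -6\right) = 3 \left(A + 6\right) = 3 \left(6 + A\right) = 18 + 3 A$)
$m{\left(B \right)} = B^{\frac{3}{2}}$
$P{\left(-18 \right)} \left(m{\left(L{\left(1 \right)} \right)} + 157\right) = \left(18 + 3 \left(-18\right)\right) \left(5^{\frac{3}{2}} + 157\right) = \left(18 - 54\right) \left(5 \sqrt{5} + 157\right) = - 36 \left(157 + 5 \sqrt{5}\right) = -5652 - 180 \sqrt{5}$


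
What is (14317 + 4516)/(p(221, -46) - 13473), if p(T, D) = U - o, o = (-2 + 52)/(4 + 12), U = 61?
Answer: -150664/107321 ≈ -1.4039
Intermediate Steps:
o = 25/8 (o = 50/16 = 50*(1/16) = 25/8 ≈ 3.1250)
p(T, D) = 463/8 (p(T, D) = 61 - 1*25/8 = 61 - 25/8 = 463/8)
(14317 + 4516)/(p(221, -46) - 13473) = (14317 + 4516)/(463/8 - 13473) = 18833/(-107321/8) = 18833*(-8/107321) = -150664/107321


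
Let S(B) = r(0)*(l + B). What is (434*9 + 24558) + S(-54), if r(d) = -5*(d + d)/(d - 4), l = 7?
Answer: 28464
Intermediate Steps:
r(d) = -10*d/(-4 + d) (r(d) = -5*2*d/(-4 + d) = -10*d/(-4 + d))
S(B) = 0 (S(B) = (-10*0/(-4 + 0))*(7 + B) = (-10*0/(-4))*(7 + B) = (-10*0*(-¼))*(7 + B) = 0*(7 + B) = 0)
(434*9 + 24558) + S(-54) = (434*9 + 24558) + 0 = (3906 + 24558) + 0 = 28464 + 0 = 28464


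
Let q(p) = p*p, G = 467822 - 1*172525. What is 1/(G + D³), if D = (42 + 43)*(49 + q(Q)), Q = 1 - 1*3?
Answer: 1/91429382922 ≈ 1.0937e-11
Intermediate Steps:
Q = -2 (Q = 1 - 3 = -2)
G = 295297 (G = 467822 - 172525 = 295297)
q(p) = p²
D = 4505 (D = (42 + 43)*(49 + (-2)²) = 85*(49 + 4) = 85*53 = 4505)
1/(G + D³) = 1/(295297 + 4505³) = 1/(295297 + 91429087625) = 1/91429382922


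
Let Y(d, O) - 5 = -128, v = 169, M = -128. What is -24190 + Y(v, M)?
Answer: -24313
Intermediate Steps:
Y(d, O) = -123 (Y(d, O) = 5 - 128 = -123)
-24190 + Y(v, M) = -24190 - 123 = -24313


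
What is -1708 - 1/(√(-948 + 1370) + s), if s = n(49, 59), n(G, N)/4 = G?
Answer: -32446974/18997 + √422/37994 ≈ -1708.0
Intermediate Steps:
n(G, N) = 4*G
s = 196 (s = 4*49 = 196)
-1708 - 1/(√(-948 + 1370) + s) = -1708 - 1/(√(-948 + 1370) + 196) = -1708 - 1/(√422 + 196) = -1708 - 1/(196 + √422)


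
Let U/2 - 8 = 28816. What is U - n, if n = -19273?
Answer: 76921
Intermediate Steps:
U = 57648 (U = 16 + 2*28816 = 16 + 57632 = 57648)
U - n = 57648 - 1*(-19273) = 57648 + 19273 = 76921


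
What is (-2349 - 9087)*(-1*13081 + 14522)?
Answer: -16479276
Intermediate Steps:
(-2349 - 9087)*(-1*13081 + 14522) = -11436*(-13081 + 14522) = -11436*1441 = -16479276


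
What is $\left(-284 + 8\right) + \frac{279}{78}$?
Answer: $- \frac{7083}{26} \approx -272.42$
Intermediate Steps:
$\left(-284 + 8\right) + \frac{279}{78} = -276 + 279 \cdot \frac{1}{78} = -276 + \frac{93}{26} = - \frac{7083}{26}$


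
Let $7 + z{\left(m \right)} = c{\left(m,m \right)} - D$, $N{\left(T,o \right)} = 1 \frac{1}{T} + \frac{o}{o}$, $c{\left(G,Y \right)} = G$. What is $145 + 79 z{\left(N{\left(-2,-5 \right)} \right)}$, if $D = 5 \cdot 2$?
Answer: $- \frac{2317}{2} \approx -1158.5$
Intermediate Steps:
$D = 10$
$N{\left(T,o \right)} = 1 + \frac{1}{T}$ ($N{\left(T,o \right)} = \frac{1}{T} + 1 = 1 + \frac{1}{T}$)
$z{\left(m \right)} = -17 + m$ ($z{\left(m \right)} = -7 + \left(m - 10\right) = -7 + \left(-10 + m\right) = -17 + m$)
$145 + 79 z{\left(N{\left(-2,-5 \right)} \right)} = 145 + 79 \left(-17 + \frac{1 - 2}{-2}\right) = 145 + 79 \left(-17 - - \frac{1}{2}\right) = 145 + 79 \left(-17 + \frac{1}{2}\right) = 145 + 79 \left(- \frac{33}{2}\right) = 145 - \frac{2607}{2} = - \frac{2317}{2}$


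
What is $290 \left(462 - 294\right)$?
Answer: $48720$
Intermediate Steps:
$290 \left(462 - 294\right) = 290 \cdot 168 = 48720$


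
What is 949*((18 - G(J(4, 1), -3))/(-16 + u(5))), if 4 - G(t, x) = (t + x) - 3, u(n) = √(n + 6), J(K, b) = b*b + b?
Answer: -30368/49 - 1898*√11/49 ≈ -748.22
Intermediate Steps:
J(K, b) = b + b² (J(K, b) = b² + b = b + b²)
u(n) = √(6 + n)
G(t, x) = 7 - t - x (G(t, x) = 4 - ((t + x) - 3) = 4 - (-3 + t + x) = 4 + (3 - t - x) = 7 - t - x)
949*((18 - G(J(4, 1), -3))/(-16 + u(5))) = 949*((18 - (7 - (1 + 1) - 1*(-3)))/(-16 + √(6 + 5))) = 949*((18 - (7 - 2 + 3))/(-16 + √11)) = 949*((18 - 1*8)/(-16 + √11)) = 949*((18 - 8)/(-16 + √11)) = 949*(10/(-16 + √11)) = 9490/(-16 + √11)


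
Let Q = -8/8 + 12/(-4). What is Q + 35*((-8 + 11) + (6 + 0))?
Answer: 311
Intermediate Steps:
Q = -4 (Q = -8*⅛ + 12*(-¼) = -1 - 3 = -4)
Q + 35*((-8 + 11) + (6 + 0)) = -4 + 35*((-8 + 11) + (6 + 0)) = -4 + 35*(3 + 6) = -4 + 35*9 = -4 + 315 = 311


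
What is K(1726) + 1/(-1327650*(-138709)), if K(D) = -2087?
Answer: -384335667034949/184157003850 ≈ -2087.0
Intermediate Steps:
K(1726) + 1/(-1327650*(-138709)) = -2087 + 1/(-1327650*(-138709)) = -2087 - 1/1327650*(-1/138709) = -2087 + 1/184157003850 = -384335667034949/184157003850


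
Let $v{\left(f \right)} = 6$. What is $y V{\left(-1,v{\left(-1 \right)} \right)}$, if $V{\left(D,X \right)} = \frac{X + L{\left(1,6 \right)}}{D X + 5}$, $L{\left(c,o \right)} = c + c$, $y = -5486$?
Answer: $43888$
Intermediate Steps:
$L{\left(c,o \right)} = 2 c$
$V{\left(D,X \right)} = \frac{2 + X}{5 + D X}$ ($V{\left(D,X \right)} = \frac{X + 2 \cdot 1}{D X + 5} = \frac{X + 2}{5 + D X} = \frac{2 + X}{5 + D X}$)
$y V{\left(-1,v{\left(-1 \right)} \right)} = - 5486 \frac{2 + 6}{5 - 6} = - 5486 \frac{1}{5 - 6} \cdot 8 = - 5486 \frac{1}{-1} \cdot 8 = - 5486 \left(\left(-1\right) 8\right) = \left(-5486\right) \left(-8\right) = 43888$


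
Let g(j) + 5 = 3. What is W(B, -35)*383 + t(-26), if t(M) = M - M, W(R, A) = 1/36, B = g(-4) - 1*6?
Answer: 383/36 ≈ 10.639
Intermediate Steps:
g(j) = -2 (g(j) = -5 + 3 = -2)
B = -8 (B = -2 - 1*6 = -2 - 6 = -8)
W(R, A) = 1/36
t(M) = 0
W(B, -35)*383 + t(-26) = (1/36)*383 + 0 = 383/36 + 0 = 383/36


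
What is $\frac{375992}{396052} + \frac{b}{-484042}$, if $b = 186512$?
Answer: $\frac{13515933630}{23963225273} \approx 0.56403$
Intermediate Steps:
$\frac{375992}{396052} + \frac{b}{-484042} = \frac{375992}{396052} + \frac{186512}{-484042} = 375992 \cdot \frac{1}{396052} + 186512 \left(- \frac{1}{484042}\right) = \frac{93998}{99013} - \frac{93256}{242021} = \frac{13515933630}{23963225273}$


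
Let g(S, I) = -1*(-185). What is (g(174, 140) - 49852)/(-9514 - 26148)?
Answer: 49667/35662 ≈ 1.3927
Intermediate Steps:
g(S, I) = 185
(g(174, 140) - 49852)/(-9514 - 26148) = (185 - 49852)/(-9514 - 26148) = -49667/(-35662) = -49667*(-1/35662) = 49667/35662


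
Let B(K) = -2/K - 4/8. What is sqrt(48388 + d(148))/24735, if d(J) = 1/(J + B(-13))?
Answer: sqrt(713138621162)/94957665 ≈ 0.0088932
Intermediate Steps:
B(K) = -1/2 - 2/K (B(K) = -2/K - 4*1/8 = -2/K - 1/2 = -1/2 - 2/K)
d(J) = 1/(-9/26 + J) (d(J) = 1/(J + (1/2)*(-4 - 1*(-13))/(-13)) = 1/(J + (1/2)*(-1/13)*(-4 + 13)) = 1/(J + (1/2)*(-1/13)*9) = 1/(J - 9/26) = 1/(-9/26 + J))
sqrt(48388 + d(148))/24735 = sqrt(48388 + 26/(-9 + 26*148))/24735 = sqrt(48388 + 26/(-9 + 3848))*(1/24735) = sqrt(48388 + 26/3839)*(1/24735) = sqrt(185761558/3839)*(1/24735) = (sqrt(713138621162)/3839)*(1/24735) = sqrt(713138621162)/94957665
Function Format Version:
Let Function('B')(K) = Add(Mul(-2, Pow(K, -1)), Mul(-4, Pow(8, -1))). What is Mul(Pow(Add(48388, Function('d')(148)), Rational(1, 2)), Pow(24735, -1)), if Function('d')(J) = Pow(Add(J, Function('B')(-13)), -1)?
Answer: Mul(Rational(1, 94957665), Pow(713138621162, Rational(1, 2))) ≈ 0.0088932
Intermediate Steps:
Function('B')(K) = Add(Rational(-1, 2), Mul(-2, Pow(K, -1))) (Function('B')(K) = Add(Mul(-2, Pow(K, -1)), Mul(-4, Rational(1, 8))) = Add(Mul(-2, Pow(K, -1)), Rational(-1, 2)) = Add(Rational(-1, 2), Mul(-2, Pow(K, -1))))
Function('d')(J) = Pow(Add(Rational(-9, 26), J), -1) (Function('d')(J) = Pow(Add(J, Mul(Rational(1, 2), Pow(-13, -1), Add(-4, Mul(-1, -13)))), -1) = Pow(Add(J, Mul(Rational(1, 2), Rational(-1, 13), Add(-4, 13))), -1) = Pow(Add(J, Mul(Rational(1, 2), Rational(-1, 13), 9)), -1) = Pow(Add(J, Rational(-9, 26)), -1) = Pow(Add(Rational(-9, 26), J), -1))
Mul(Pow(Add(48388, Function('d')(148)), Rational(1, 2)), Pow(24735, -1)) = Mul(Pow(Add(48388, Mul(26, Pow(Add(-9, Mul(26, 148)), -1))), Rational(1, 2)), Pow(24735, -1)) = Mul(Pow(Add(48388, Mul(26, Pow(Add(-9, 3848), -1))), Rational(1, 2)), Rational(1, 24735)) = Mul(Pow(Add(48388, Mul(26, Pow(3839, -1))), Rational(1, 2)), Rational(1, 24735)) = Mul(Pow(Add(48388, Mul(26, Rational(1, 3839))), Rational(1, 2)), Rational(1, 24735)) = Mul(Pow(Add(48388, Rational(26, 3839)), Rational(1, 2)), Rational(1, 24735)) = Mul(Pow(Rational(185761558, 3839), Rational(1, 2)), Rational(1, 24735)) = Mul(Mul(Rational(1, 3839), Pow(713138621162, Rational(1, 2))), Rational(1, 24735)) = Mul(Rational(1, 94957665), Pow(713138621162, Rational(1, 2)))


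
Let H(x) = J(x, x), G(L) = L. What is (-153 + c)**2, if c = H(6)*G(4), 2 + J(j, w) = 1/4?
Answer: 25600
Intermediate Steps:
J(j, w) = -7/4 (J(j, w) = -2 + 1/4 = -7/4)
H(x) = -7/4
c = -7 (c = -7/4*4 = -7)
(-153 + c)**2 = (-153 - 7)**2 = (-160)**2 = 25600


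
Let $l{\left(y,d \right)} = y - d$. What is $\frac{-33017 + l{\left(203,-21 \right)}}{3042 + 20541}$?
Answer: $- \frac{10931}{7861} \approx -1.3905$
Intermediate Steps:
$\frac{-33017 + l{\left(203,-21 \right)}}{3042 + 20541} = \frac{-33017 + \left(203 - -21\right)}{3042 + 20541} = \frac{-33017 + \left(203 + 21\right)}{23583} = \left(-33017 + 224\right) \frac{1}{23583} = \left(-32793\right) \frac{1}{23583} = - \frac{10931}{7861}$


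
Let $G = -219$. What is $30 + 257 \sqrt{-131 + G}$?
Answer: $30 + 1285 i \sqrt{14} \approx 30.0 + 4808.0 i$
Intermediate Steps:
$30 + 257 \sqrt{-131 + G} = 30 + 257 \sqrt{-131 - 219} = 30 + 257 \sqrt{-350} = 30 + 257 \cdot 5 i \sqrt{14} = 30 + 1285 i \sqrt{14}$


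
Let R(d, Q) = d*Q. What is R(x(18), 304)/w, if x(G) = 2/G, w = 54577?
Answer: 304/491193 ≈ 0.00061890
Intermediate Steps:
R(d, Q) = Q*d
R(x(18), 304)/w = (304*(2/18))/54577 = (304*(2*(1/18)))*(1/54577) = (304*(1/9))*(1/54577) = (304/9)*(1/54577) = 304/491193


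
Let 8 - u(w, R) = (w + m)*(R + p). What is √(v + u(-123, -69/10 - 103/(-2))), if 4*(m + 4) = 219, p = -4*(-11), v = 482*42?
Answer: √2665335/10 ≈ 163.26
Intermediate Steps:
v = 20244
p = 44
m = 203/4 (m = -4 + (¼)*219 = -4 + 219/4 = 203/4 ≈ 50.750)
u(w, R) = 8 - (44 + R)*(203/4 + w) (u(w, R) = 8 - (w + 203/4)*(R + 44) = 8 - (203/4 + w)*(44 + R) = 8 - (44 + R)*(203/4 + w))
√(v + u(-123, -69/10 - 103/(-2))) = √(20244 + (-2225 - 44*(-123) - 203*(-69/10 - 103/(-2))/4 - 1*(-69/10 - 103/(-2))*(-123))) = √(20244 + (-2225 + 5412 - 203*(-69*⅒ - 103*(-½))/4 - 1*(-69*⅒ - 103*(-½))*(-123))) = √(20244 + (-2225 + 5412 - 203*(-69/10 + 103/2)/4 - 1*(-69/10 + 103/2)*(-123))) = √(20244 + (-2225 + 5412 - 203/4*223/5 - 1*223/5*(-123))) = √(20244 + (-2225 + 5412 - 45269/20 + 27429/5)) = √(20244 + 128187/20) = √(533067/20) = √2665335/10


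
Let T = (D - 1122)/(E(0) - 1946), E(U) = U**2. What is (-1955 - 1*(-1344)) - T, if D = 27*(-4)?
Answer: -595118/973 ≈ -611.63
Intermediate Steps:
D = -108
T = 615/973 (T = (-108 - 1122)/(0**2 - 1946) = -1230/(0 - 1946) = -1230/(-1946) = -1230*(-1/1946) = 615/973 ≈ 0.63207)
(-1955 - 1*(-1344)) - T = (-1955 - 1*(-1344)) - 1*615/973 = (-1955 + 1344) - 615/973 = -611 - 615/973 = -595118/973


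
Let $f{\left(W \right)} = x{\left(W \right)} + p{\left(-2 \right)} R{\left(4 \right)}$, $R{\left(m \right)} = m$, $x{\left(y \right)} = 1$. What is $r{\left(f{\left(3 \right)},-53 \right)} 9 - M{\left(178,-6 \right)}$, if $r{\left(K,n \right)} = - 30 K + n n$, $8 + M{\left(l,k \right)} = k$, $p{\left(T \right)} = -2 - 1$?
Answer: $28265$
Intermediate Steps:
$p{\left(T \right)} = -3$ ($p{\left(T \right)} = -2 - 1 = -3$)
$f{\left(W \right)} = -11$ ($f{\left(W \right)} = 1 - 12 = -11$)
$M{\left(l,k \right)} = -8 + k$
$r{\left(K,n \right)} = n^{2} - 30 K$ ($r{\left(K,n \right)} = - 30 K + n^{2} = n^{2} - 30 K$)
$r{\left(f{\left(3 \right)},-53 \right)} 9 - M{\left(178,-6 \right)} = \left(\left(-53\right)^{2} - -330\right) 9 - \left(-8 - 6\right) = \left(2809 + 330\right) 9 - -14 = 3139 \cdot 9 + 14 = 28251 + 14 = 28265$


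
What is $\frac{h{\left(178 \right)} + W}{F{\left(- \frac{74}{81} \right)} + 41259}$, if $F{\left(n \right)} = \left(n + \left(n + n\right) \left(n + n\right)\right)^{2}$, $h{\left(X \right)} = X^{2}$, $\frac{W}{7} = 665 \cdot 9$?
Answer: $\frac{3167334684459}{1776317789839} \approx 1.7831$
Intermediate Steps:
$W = 41895$ ($W = 7 \cdot 665 \cdot 9 = 7 \cdot 5985 = 41895$)
$F{\left(n \right)} = \left(n + 4 n^{2}\right)^{2}$ ($F{\left(n \right)} = \left(n + 2 n 2 n\right)^{2} = \left(n + 4 n^{2}\right)^{2}$)
$\frac{h{\left(178 \right)} + W}{F{\left(- \frac{74}{81} \right)} + 41259} = \frac{178^{2} + 41895}{\left(- \frac{74}{81}\right)^{2} \left(1 + 4 \left(- \frac{74}{81}\right)\right)^{2} + 41259} = \frac{31684 + 41895}{\left(\left(-74\right) \frac{1}{81}\right)^{2} \left(1 + 4 \left(\left(-74\right) \frac{1}{81}\right)\right)^{2} + 41259} = \frac{73579}{\left(- \frac{74}{81}\right)^{2} \left(1 + 4 \left(- \frac{74}{81}\right)\right)^{2} + 41259} = \frac{73579}{\frac{5476 \left(1 - \frac{296}{81}\right)^{2}}{6561} + 41259} = \frac{73579}{\frac{5476 \left(- \frac{215}{81}\right)^{2}}{6561} + 41259} = \frac{73579}{\frac{5476}{6561} \cdot \frac{46225}{6561} + 41259} = \frac{73579}{\frac{253128100}{43046721} + 41259} = \frac{73579}{\frac{1776317789839}{43046721}} = 73579 \cdot \frac{43046721}{1776317789839} = \frac{3167334684459}{1776317789839}$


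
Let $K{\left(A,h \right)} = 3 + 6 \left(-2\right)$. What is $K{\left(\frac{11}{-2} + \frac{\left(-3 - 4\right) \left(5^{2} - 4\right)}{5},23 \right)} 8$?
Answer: $-72$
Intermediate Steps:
$K{\left(A,h \right)} = -9$ ($K{\left(A,h \right)} = 3 - 12 = -9$)
$K{\left(\frac{11}{-2} + \frac{\left(-3 - 4\right) \left(5^{2} - 4\right)}{5},23 \right)} 8 = \left(-9\right) 8 = -72$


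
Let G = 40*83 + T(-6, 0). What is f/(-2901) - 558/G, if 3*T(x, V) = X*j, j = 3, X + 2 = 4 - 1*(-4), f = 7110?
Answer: -4211103/1608121 ≈ -2.6186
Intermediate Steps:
X = 6 (X = -2 + (4 - 1*(-4)) = -2 + (4 + 4) = -2 + 8 = 6)
T(x, V) = 6 (T(x, V) = (6*3)/3 = (⅓)*18 = 6)
G = 3326 (G = 40*83 + 6 = 3320 + 6 = 3326)
f/(-2901) - 558/G = 7110/(-2901) - 558/3326 = 7110*(-1/2901) - 558*1/3326 = -2370/967 - 279/1663 = -4211103/1608121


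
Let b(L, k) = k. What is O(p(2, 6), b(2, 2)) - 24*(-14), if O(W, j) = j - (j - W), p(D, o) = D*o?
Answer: 348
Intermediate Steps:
O(W, j) = W (O(W, j) = j + (W - j) = W)
O(p(2, 6), b(2, 2)) - 24*(-14) = 2*6 - 24*(-14) = 12 + 336 = 348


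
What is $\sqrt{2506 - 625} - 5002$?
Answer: $-5002 + 3 \sqrt{209} \approx -4958.6$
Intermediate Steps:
$\sqrt{2506 - 625} - 5002 = \sqrt{1881} - 5002 = 3 \sqrt{209} - 5002 = -5002 + 3 \sqrt{209}$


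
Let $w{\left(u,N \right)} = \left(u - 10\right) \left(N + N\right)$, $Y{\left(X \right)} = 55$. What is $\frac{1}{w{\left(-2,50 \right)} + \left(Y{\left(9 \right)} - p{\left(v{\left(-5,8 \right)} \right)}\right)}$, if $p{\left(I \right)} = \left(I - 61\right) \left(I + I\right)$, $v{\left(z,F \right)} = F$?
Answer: $- \frac{1}{297} \approx -0.003367$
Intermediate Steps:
$p{\left(I \right)} = 2 I \left(-61 + I\right)$ ($p{\left(I \right)} = \left(-61 + I\right) 2 I = 2 I \left(-61 + I\right)$)
$w{\left(u,N \right)} = 2 N \left(-10 + u\right)$ ($w{\left(u,N \right)} = \left(u + \left(-16 + 6\right)\right) 2 N = \left(u - 10\right) 2 N = \left(-10 + u\right) 2 N = 2 N \left(-10 + u\right)$)
$\frac{1}{w{\left(-2,50 \right)} + \left(Y{\left(9 \right)} - p{\left(v{\left(-5,8 \right)} \right)}\right)} = \frac{1}{2 \cdot 50 \left(-10 - 2\right) - \left(-55 + 2 \cdot 8 \left(-61 + 8\right)\right)} = \frac{1}{2 \cdot 50 \left(-12\right) - \left(-55 + 2 \cdot 8 \left(-53\right)\right)} = \frac{1}{-1200 + \left(55 - -848\right)} = \frac{1}{-1200 + \left(55 + 848\right)} = \frac{1}{-1200 + 903} = \frac{1}{-297} = - \frac{1}{297}$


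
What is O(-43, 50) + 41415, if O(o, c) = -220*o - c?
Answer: 50825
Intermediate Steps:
O(o, c) = -c - 220*o
O(-43, 50) + 41415 = (-1*50 - 220*(-43)) + 41415 = (-50 + 9460) + 41415 = 9410 + 41415 = 50825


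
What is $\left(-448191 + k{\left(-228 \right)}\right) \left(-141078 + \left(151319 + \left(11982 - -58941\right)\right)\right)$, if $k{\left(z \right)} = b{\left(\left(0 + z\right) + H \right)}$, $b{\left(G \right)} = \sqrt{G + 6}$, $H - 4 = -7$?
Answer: $-36376974324 + 1217460 i \approx -3.6377 \cdot 10^{10} + 1.2175 \cdot 10^{6} i$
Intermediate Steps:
$H = -3$ ($H = 4 - 7 = -3$)
$b{\left(G \right)} = \sqrt{6 + G}$
$k{\left(z \right)} = \sqrt{3 + z}$ ($k{\left(z \right)} = \sqrt{6 + \left(\left(0 + z\right) - 3\right)} = \sqrt{6 + \left(z - 3\right)} = \sqrt{6 + \left(-3 + z\right)} = \sqrt{3 + z}$)
$\left(-448191 + k{\left(-228 \right)}\right) \left(-141078 + \left(151319 + \left(11982 - -58941\right)\right)\right) = \left(-448191 + \sqrt{3 - 228}\right) \left(-141078 + \left(151319 + \left(11982 - -58941\right)\right)\right) = \left(-448191 + \sqrt{-225}\right) \left(-141078 + \left(151319 + \left(11982 + 58941\right)\right)\right) = \left(-448191 + 15 i\right) \left(-141078 + \left(151319 + 70923\right)\right) = \left(-448191 + 15 i\right) \left(-141078 + 222242\right) = \left(-448191 + 15 i\right) 81164 = -36376974324 + 1217460 i$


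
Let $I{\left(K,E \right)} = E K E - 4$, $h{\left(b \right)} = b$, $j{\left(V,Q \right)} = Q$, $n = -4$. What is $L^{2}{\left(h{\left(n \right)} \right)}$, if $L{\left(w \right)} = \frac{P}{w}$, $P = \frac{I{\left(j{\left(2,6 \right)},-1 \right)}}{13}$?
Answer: $\frac{1}{676} \approx 0.0014793$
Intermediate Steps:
$I{\left(K,E \right)} = -4 + K E^{2}$ ($I{\left(K,E \right)} = K E^{2} - 4 = -4 + K E^{2}$)
$P = \frac{2}{13}$ ($P = \frac{-4 + 6 \left(-1\right)^{2}}{13} = \left(-4 + 6 \cdot 1\right) \frac{1}{13} = \left(-4 + 6\right) \frac{1}{13} = 2 \cdot \frac{1}{13} = \frac{2}{13} \approx 0.15385$)
$L{\left(w \right)} = \frac{2}{13 w}$
$L^{2}{\left(h{\left(n \right)} \right)} = \left(\frac{2}{13 \left(-4\right)}\right)^{2} = \left(\frac{2}{13} \left(- \frac{1}{4}\right)\right)^{2} = \left(- \frac{1}{26}\right)^{2} = \frac{1}{676}$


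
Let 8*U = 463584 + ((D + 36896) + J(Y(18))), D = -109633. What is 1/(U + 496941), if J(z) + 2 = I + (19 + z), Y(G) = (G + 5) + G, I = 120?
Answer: 8/4366553 ≈ 1.8321e-6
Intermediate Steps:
Y(G) = 5 + 2*G (Y(G) = (5 + G) + G = 5 + 2*G)
J(z) = 137 + z (J(z) = -2 + (120 + (19 + z)) = -2 + (139 + z) = 137 + z)
U = 391025/8 (U = (463584 + ((-109633 + 36896) + (137 + (5 + 2*18))))/8 = (463584 + (-72737 + (137 + (5 + 36))))/8 = (463584 + (-72737 + (137 + 41)))/8 = (463584 + (-72737 + 178))/8 = (463584 - 72559)/8 = (⅛)*391025 = 391025/8 ≈ 48878.)
1/(U + 496941) = 1/(391025/8 + 496941) = 1/(4366553/8) = 8/4366553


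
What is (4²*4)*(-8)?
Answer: -512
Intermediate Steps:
(4²*4)*(-8) = (16*4)*(-8) = 64*(-8) = -512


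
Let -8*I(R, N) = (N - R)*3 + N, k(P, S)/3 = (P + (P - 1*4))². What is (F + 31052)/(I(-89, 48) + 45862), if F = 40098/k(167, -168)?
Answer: 6763152332/9976247325 ≈ 0.67793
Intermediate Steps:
k(P, S) = 3*(-4 + 2*P)² (k(P, S) = 3*(P + (P - 1*4))² = 3*(P + (P - 4))² = 3*(P + (-4 + P))² = 3*(-4 + 2*P)²)
F = 6683/54450 (F = 40098/((12*(-2 + 167)²)) = 40098/((12*165²)) = 40098/((12*27225)) = 40098/326700 = 40098*(1/326700) = 6683/54450 ≈ 0.12274)
I(R, N) = -N/2 + 3*R/8 (I(R, N) = -((N - R)*3 + N)/8 = -((-3*R + 3*N) + N)/8 = -(-3*R + 4*N)/8 = -N/2 + 3*R/8)
(F + 31052)/(I(-89, 48) + 45862) = (6683/54450 + 31052)/((-½*48 + (3/8)*(-89)) + 45862) = 1690788083/(54450*((-24 - 267/8) + 45862)) = 1690788083/(54450*(-459/8 + 45862)) = 1690788083/(54450*(366437/8)) = (1690788083/54450)*(8/366437) = 6763152332/9976247325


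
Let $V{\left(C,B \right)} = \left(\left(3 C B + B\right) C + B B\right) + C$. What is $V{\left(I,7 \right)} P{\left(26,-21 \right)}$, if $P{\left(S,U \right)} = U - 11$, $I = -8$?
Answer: $-42528$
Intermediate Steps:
$P{\left(S,U \right)} = -11 + U$
$V{\left(C,B \right)} = C + B^{2} + C \left(B + 3 B C\right)$ ($V{\left(C,B \right)} = \left(\left(3 B C + B\right) C + B^{2}\right) + C = \left(\left(B + 3 B C\right) C + B^{2}\right) + C = \left(C \left(B + 3 B C\right) + B^{2}\right) + C = \left(B^{2} + C \left(B + 3 B C\right)\right) + C = C + B^{2} + C \left(B + 3 B C\right)$)
$V{\left(I,7 \right)} P{\left(26,-21 \right)} = \left(-8 + 7^{2} + 7 \left(-8\right) + 3 \cdot 7 \left(-8\right)^{2}\right) \left(-11 - 21\right) = \left(-8 + 49 - 56 + 3 \cdot 7 \cdot 64\right) \left(-32\right) = \left(-8 + 49 - 56 + 1344\right) \left(-32\right) = 1329 \left(-32\right) = -42528$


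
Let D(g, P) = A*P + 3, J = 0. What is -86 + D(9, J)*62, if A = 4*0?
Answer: 100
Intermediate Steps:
A = 0
D(g, P) = 3 (D(g, P) = 0*P + 3 = 0 + 3 = 3)
-86 + D(9, J)*62 = -86 + 3*62 = -86 + 186 = 100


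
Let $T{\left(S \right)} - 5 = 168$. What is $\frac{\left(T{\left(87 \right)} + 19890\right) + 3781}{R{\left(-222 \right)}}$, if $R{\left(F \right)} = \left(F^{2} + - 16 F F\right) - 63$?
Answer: $- \frac{7948}{246441} \approx -0.032251$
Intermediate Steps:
$T{\left(S \right)} = 173$ ($T{\left(S \right)} = 5 + 168 = 173$)
$R{\left(F \right)} = -63 - 15 F^{2}$ ($R{\left(F \right)} = \left(F^{2} - 16 F^{2}\right) - 63 = - 15 F^{2} - 63 = -63 - 15 F^{2}$)
$\frac{\left(T{\left(87 \right)} + 19890\right) + 3781}{R{\left(-222 \right)}} = \frac{\left(173 + 19890\right) + 3781}{-63 - 15 \left(-222\right)^{2}} = \frac{20063 + 3781}{-63 - 739260} = \frac{23844}{-63 - 739260} = \frac{23844}{-739323} = 23844 \left(- \frac{1}{739323}\right) = - \frac{7948}{246441}$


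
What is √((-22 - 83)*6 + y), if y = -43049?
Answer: I*√43679 ≈ 209.0*I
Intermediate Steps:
√((-22 - 83)*6 + y) = √((-22 - 83)*6 - 43049) = √(-105*6 - 43049) = √(-630 - 43049) = √(-43679) = I*√43679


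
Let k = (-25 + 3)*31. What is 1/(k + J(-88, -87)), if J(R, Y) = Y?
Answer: -1/769 ≈ -0.0013004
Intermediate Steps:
k = -682 (k = -22*31 = -682)
1/(k + J(-88, -87)) = 1/(-682 - 87) = 1/(-769) = -1/769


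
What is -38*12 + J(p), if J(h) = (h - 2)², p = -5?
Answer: -407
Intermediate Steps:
J(h) = (-2 + h)²
-38*12 + J(p) = -38*12 + (-2 - 5)² = -456 + (-7)² = -456 + 49 = -407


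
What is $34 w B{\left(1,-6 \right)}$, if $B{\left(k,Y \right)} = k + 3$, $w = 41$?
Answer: $5576$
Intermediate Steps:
$B{\left(k,Y \right)} = 3 + k$
$34 w B{\left(1,-6 \right)} = 34 \cdot 41 \left(3 + 1\right) = 1394 \cdot 4 = 5576$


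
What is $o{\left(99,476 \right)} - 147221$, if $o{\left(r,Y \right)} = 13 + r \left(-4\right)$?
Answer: $-147604$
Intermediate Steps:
$o{\left(r,Y \right)} = 13 - 4 r$
$o{\left(99,476 \right)} - 147221 = \left(13 - 396\right) - 147221 = \left(13 - 396\right) + \left(-232729 + 85508\right) = -383 - 147221 = -147604$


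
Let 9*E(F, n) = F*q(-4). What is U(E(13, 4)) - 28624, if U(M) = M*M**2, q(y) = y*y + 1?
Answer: -10073035/729 ≈ -13818.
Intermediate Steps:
q(y) = 1 + y**2 (q(y) = y**2 + 1 = 1 + y**2)
E(F, n) = 17*F/9 (E(F, n) = (F*(1 + (-4)**2))/9 = (F*(1 + 16))/9 = (F*17)/9 = (17*F)/9 = 17*F/9)
U(M) = M**3
U(E(13, 4)) - 28624 = ((17/9)*13)**3 - 28624 = (221/9)**3 - 28624 = 10793861/729 - 28624 = -10073035/729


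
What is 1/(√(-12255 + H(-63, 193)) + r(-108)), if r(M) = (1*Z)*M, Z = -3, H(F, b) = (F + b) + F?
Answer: 81/29291 - I*√3047/58582 ≈ 0.0027654 - 0.00094226*I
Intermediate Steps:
H(F, b) = b + 2*F
r(M) = -3*M (r(M) = (1*(-3))*M = -3*M)
1/(√(-12255 + H(-63, 193)) + r(-108)) = 1/(√(-12255 + (193 + 2*(-63))) - 3*(-108)) = 1/(√(-12255 + (193 - 126)) + 324) = 1/(√(-12255 + 67) + 324) = 1/(√(-12188) + 324) = 1/(2*I*√3047 + 324) = 1/(324 + 2*I*√3047)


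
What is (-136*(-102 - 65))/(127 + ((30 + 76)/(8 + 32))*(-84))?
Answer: -56780/239 ≈ -237.57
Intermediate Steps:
(-136*(-102 - 65))/(127 + ((30 + 76)/(8 + 32))*(-84)) = (-136*(-167))/(127 + (106/40)*(-84)) = 22712/(127 + (106*(1/40))*(-84)) = 22712/(127 + (53/20)*(-84)) = 22712/(127 - 1113/5) = 22712/(-478/5) = 22712*(-5/478) = -56780/239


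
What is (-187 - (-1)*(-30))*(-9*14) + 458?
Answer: 27800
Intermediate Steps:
(-187 - (-1)*(-30))*(-9*14) + 458 = (-187 - 1*30)*(-126) + 458 = (-187 - 30)*(-126) + 458 = -217*(-126) + 458 = 27342 + 458 = 27800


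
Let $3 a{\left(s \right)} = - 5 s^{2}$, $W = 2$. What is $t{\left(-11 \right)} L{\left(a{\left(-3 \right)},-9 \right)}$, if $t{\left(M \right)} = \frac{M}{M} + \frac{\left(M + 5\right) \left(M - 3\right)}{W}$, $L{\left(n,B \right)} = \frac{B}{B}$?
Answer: $43$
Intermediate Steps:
$a{\left(s \right)} = - \frac{5 s^{2}}{3}$ ($a{\left(s \right)} = \frac{\left(-5\right) s^{2}}{3} = - \frac{5 s^{2}}{3}$)
$L{\left(n,B \right)} = 1$
$t{\left(M \right)} = 1 + \frac{\left(-3 + M\right) \left(5 + M\right)}{2}$ ($t{\left(M \right)} = \frac{M}{M} + \frac{\left(M + 5\right) \left(M - 3\right)}{2} = 1 + \left(5 + M\right) \left(-3 + M\right) \frac{1}{2} = 1 + \left(-3 + M\right) \left(5 + M\right) \frac{1}{2} = 1 + \frac{\left(-3 + M\right) \left(5 + M\right)}{2}$)
$t{\left(-11 \right)} L{\left(a{\left(-3 \right)},-9 \right)} = \left(- \frac{13}{2} - 11 + \frac{\left(-11\right)^{2}}{2}\right) 1 = \left(- \frac{13}{2} - 11 + \frac{1}{2} \cdot 121\right) 1 = \left(- \frac{13}{2} - 11 + \frac{121}{2}\right) 1 = 43 \cdot 1 = 43$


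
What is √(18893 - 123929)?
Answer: 2*I*√26259 ≈ 324.09*I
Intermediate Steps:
√(18893 - 123929) = √(-105036) = 2*I*√26259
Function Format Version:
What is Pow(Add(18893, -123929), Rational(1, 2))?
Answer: Mul(2, I, Pow(26259, Rational(1, 2))) ≈ Mul(324.09, I)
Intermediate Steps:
Pow(Add(18893, -123929), Rational(1, 2)) = Pow(-105036, Rational(1, 2)) = Mul(2, I, Pow(26259, Rational(1, 2)))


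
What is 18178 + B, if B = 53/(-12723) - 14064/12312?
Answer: 39546162385/2175633 ≈ 18177.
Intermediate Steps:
B = -2494289/2175633 (B = 53*(-1/12723) - 14064*1/12312 = -53/12723 - 586/513 = -2494289/2175633 ≈ -1.1465)
18178 + B = 18178 - 2494289/2175633 = 39546162385/2175633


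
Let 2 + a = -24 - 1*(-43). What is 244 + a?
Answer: 261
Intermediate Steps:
a = 17 (a = -2 + (-24 - 1*(-43)) = -2 + (-24 + 43) = -2 + 19 = 17)
244 + a = 244 + 17 = 261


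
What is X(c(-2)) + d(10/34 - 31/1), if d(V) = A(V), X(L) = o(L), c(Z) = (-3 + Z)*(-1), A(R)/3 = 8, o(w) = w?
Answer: 29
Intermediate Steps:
A(R) = 24 (A(R) = 3*8 = 24)
c(Z) = 3 - Z
X(L) = L
d(V) = 24
X(c(-2)) + d(10/34 - 31/1) = (3 - 1*(-2)) + 24 = (3 + 2) + 24 = 5 + 24 = 29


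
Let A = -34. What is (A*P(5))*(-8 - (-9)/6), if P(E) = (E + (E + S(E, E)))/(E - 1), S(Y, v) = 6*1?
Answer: 884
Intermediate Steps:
S(Y, v) = 6
P(E) = (6 + 2*E)/(-1 + E) (P(E) = (E + (E + 6))/(E - 1) = (E + (6 + E))/(-1 + E) = (6 + 2*E)/(-1 + E))
(A*P(5))*(-8 - (-9)/6) = (-68*(3 + 5)/(-1 + 5))*(-8 - (-9)/6) = (-68*8/4)*(-8 - (-9)/6) = (-68*8/4)*(-8 - 1*(-3/2)) = (-34*4)*(-8 + 3/2) = -136*(-13/2) = 884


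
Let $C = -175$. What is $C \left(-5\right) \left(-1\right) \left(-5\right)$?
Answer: $4375$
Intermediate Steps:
$C \left(-5\right) \left(-1\right) \left(-5\right) = - 175 \left(-5\right) \left(-1\right) \left(-5\right) = - 175 \cdot 5 \left(-5\right) = \left(-175\right) \left(-25\right) = 4375$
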